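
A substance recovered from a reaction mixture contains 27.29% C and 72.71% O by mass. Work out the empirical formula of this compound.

Assume 100 g: 27.29 g C, 72.71 g O.
n(C) = 27.29/12.01 = 2.272, n(O) = 72.71/16.00 = 4.544
Ratios (÷ 2.272): C 1.000, O 2.000
→ CO2

CO2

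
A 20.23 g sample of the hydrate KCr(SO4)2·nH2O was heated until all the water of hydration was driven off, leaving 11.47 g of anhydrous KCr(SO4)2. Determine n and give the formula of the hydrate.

KCr(SO4)2·12H2O

Mass of water lost = 20.23 − 11.47 = 8.76 g → 8.76 / 18.02 = 0.4861 mol H2O
Molar mass of KCr(SO4)2 = 283.24 g/mol → mol KCr(SO4)2 = 11.47 / 283.24 = 0.0405
n = 0.4861 / 0.0405 = 12.00 ≈ 12 → KCr(SO4)2·12H2O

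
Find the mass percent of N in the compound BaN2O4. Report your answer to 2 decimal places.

12.22%

Molar mass = 1(137.33) + 2(14.01) + 4(16.00) = 229.350 g/mol
Mass of N per mole = 2 × 14.01 = 28.020 g
% N = 28.020 / 229.350 × 100 = 12.22%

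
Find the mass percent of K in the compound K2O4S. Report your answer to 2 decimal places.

44.87%

Molar mass = 2(39.10) + 4(16.00) + 1(32.07) = 174.270 g/mol
Mass of K per mole = 2 × 39.10 = 78.200 g
% K = 78.200 / 174.270 × 100 = 44.87%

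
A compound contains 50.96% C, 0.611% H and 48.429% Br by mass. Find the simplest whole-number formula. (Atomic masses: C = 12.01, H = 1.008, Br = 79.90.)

C7HBr

Assume 100 g: 50.96 g C, 0.611 g H, 48.429 g Br.
n(C) = 50.96/12.01 = 4.243, n(H) = 0.611/1.008 = 0.6062, n(Br) = 48.429/79.90 = 0.6061
Divide by the smallest (0.6061 mol Br): C 7.000, H 1.000, Br 1.000
→ C7HBr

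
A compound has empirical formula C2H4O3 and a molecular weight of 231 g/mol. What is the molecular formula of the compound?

Empirical-formula mass = 76.05 g/mol
n = 231 / 76.05 = 3.04 ≈ 3
Molecular formula = (C2H4O3)3 = C6H12O9

C6H12O9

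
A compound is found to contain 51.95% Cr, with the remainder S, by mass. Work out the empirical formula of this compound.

Cr2S3

Assume 100 g: 51.95 g Cr, 48.05 g S.
Cr: 51.95 g ÷ 52.00 g/mol = 0.999 mol
S: 48.05 g ÷ 32.07 g/mol = 1.498 mol
Smallest is Cr at 0.999 mol; normalising gives Cr 1.000, S 1.500
Multiply by 2: Cr 2.00, S 3.00 → Cr2S3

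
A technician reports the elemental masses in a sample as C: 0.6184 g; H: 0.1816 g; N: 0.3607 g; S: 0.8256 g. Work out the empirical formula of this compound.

C2H7NS

C: 0.6184 g ÷ 12.01 g/mol = 0.05149 mol
H: 0.1816 g ÷ 1.008 g/mol = 0.1802 mol
N: 0.3607 g ÷ 14.01 g/mol = 0.02575 mol
S: 0.8256 g ÷ 32.07 g/mol = 0.02574 mol
Divide by the smallest (0.02574 mol S): C 2.000, H 6.998, N 1.000, S 1.000
Ratio ≈ 2:7:1:1, so the empirical formula is C2H7NS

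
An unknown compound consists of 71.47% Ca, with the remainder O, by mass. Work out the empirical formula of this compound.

CaO

Assume 100 g: 71.47 g Ca, 28.53 g O.
Ca: 71.47 g ÷ 40.08 g/mol = 1.783 mol
O: 28.53 g ÷ 16.00 g/mol = 1.783 mol
Divide by the smallest (1.783 mol O): Ca 1.000, O 1.000
Ratio ≈ 1:1, so the empirical formula is CaO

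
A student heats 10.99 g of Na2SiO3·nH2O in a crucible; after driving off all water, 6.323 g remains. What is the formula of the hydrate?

Mass of water lost = 10.99 − 6.323 = 4.667 g → 4.667 / 18.02 = 0.259 mol H2O
Molar mass of Na2SiO3 = 122.07 g/mol → mol Na2SiO3 = 6.323 / 122.07 = 0.0518
n = 0.259 / 0.0518 = 5.00 ≈ 5 → Na2SiO3·5H2O

Na2SiO3·5H2O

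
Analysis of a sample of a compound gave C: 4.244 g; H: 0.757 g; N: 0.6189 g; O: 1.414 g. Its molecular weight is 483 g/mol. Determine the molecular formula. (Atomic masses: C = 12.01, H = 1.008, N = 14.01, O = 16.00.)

C24H51N3O6

C: 4.244 g ÷ 12.01 g/mol = 0.3534 mol
H: 0.757 g ÷ 1.008 g/mol = 0.751 mol
N: 0.6189 g ÷ 14.01 g/mol = 0.04418 mol
O: 1.414 g ÷ 16.00 g/mol = 0.08837 mol
Divide by the smallest (0.04418 mol N): C 7.999, H 17.000, N 1.000, O 2.001
Ratio ≈ 8:17:1:2, so the empirical formula is C8H17NO2
Empirical-formula mass = 159.23 g/mol
n = 483 / 159.23 = 3.03 ≈ 3
Molecular formula = (C8H17NO2)×3 = C24H51N3O6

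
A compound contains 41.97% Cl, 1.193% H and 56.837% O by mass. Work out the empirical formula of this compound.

Assume 100 g: 41.97 g Cl, 1.193 g H, 56.837 g O.
Cl: 41.97 g ÷ 35.45 g/mol = 1.184 mol
H: 1.193 g ÷ 1.008 g/mol = 1.184 mol
O: 56.837 g ÷ 16.00 g/mol = 3.552 mol
Smallest is H at 1.184 mol; normalising gives Cl 1.000, H 1.000, O 3.001
≈ 1:1:3 → ClHO3

ClHO3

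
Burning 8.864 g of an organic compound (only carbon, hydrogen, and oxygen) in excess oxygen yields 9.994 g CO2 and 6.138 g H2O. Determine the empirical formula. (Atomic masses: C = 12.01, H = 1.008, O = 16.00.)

C2H6O3

mol C = 9.994 / 44.01 = 0.2271; mass C = 0.2271 × 12.01 = 2.727 g
mol H = 2 × (6.138 / 18.02) = 0.6812; mass H = 0.6812 × 1.008 = 0.6867 g
mass O = 8.864 − (3.414) = 5.450 g → mol O = 0.3406
Ratios (÷ 0.2271): C 1.000, H 3.000, O 1.500
Scaling by 2: C 2.00, H 6.00, O 3.00 → C2H6O3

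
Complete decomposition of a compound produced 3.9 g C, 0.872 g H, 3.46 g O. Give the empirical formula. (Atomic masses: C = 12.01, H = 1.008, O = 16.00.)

n(C) = 3.9/12.01 = 0.3247, n(H) = 0.872/1.008 = 0.8651, n(O) = 3.46/16.00 = 0.2162
Smallest is O at 0.2162 mol; normalising gives C 1.502, H 4.000, O 1.000
Scaling by 2: C 3.00, H 8.00, O 2.00 → C3H8O2

C3H8O2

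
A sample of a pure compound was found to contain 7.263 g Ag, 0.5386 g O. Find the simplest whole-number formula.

Ag2O

Ag: 7.263 g ÷ 107.87 g/mol = 0.06733 mol
O: 0.5386 g ÷ 16.00 g/mol = 0.03366 mol
Smallest is O at 0.03366 mol; normalising gives Ag 2.000, O 1.000
Ratio ≈ 2:1, so the empirical formula is Ag2O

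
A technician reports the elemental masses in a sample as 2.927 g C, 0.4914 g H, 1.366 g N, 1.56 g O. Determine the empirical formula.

C5H10N2O2

n(C) = 2.927/12.01 = 0.2437, n(H) = 0.4914/1.008 = 0.4875, n(N) = 1.366/14.01 = 0.0975, n(O) = 1.56/16.00 = 0.0975
Ratios (÷ 0.0975): C 2.500, H 5.000, N 1.000, O 1.000
Scaling by 2: C 5.00, H 10.00, N 2.00, O 2.00 → C5H10N2O2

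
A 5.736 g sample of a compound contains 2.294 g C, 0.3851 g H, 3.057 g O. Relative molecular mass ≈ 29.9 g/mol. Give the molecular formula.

CH2O

n(C) = 2.294/12.01 = 0.191, n(H) = 0.3851/1.008 = 0.382, n(O) = 3.057/16.00 = 0.1911
Smallest is C at 0.191 mol; normalising gives C 1.000, H 2.000, O 1.000
≈ 1:2:1 → CH2O
Empirical-formula mass = 30.03 g/mol
n = 29.9 / 30.03 = 1.00 ≈ 1
Molecular formula = empirical formula = CH2O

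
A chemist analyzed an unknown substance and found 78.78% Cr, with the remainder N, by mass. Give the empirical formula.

CrN

Assume 100 g: 78.78 g Cr, 21.22 g N.
n(Cr) = 78.78/52.00 = 1.515, n(N) = 21.22/14.01 = 1.515
Smallest is N at 1.515 mol; normalising gives Cr 1.000, N 1.000
→ CrN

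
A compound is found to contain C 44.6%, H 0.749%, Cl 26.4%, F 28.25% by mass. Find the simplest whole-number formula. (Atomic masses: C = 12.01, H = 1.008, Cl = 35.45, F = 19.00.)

Assume 100 g: 44.6 g C, 0.749 g H, 26.4 g Cl, 28.25 g F.
n(C) = 44.6/12.01 = 3.714, n(H) = 0.749/1.008 = 0.7431, n(Cl) = 26.4/35.45 = 0.7447, n(F) = 28.25/19.00 = 1.487
Divide by the smallest (0.7431 mol H): C 4.998, H 1.000, Cl 1.002, F 2.001
≈ 5:1:1:2 → C5HClF2

C5HClF2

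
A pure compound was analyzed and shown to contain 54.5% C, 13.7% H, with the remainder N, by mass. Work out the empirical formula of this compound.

Assume 100 g: 54.5 g C, 13.7 g H, 31.8 g N.
C: 54.5 g ÷ 12.01 g/mol = 4.538 mol
H: 13.7 g ÷ 1.008 g/mol = 13.59 mol
N: 31.8 g ÷ 14.01 g/mol = 2.27 mol
Divide by the smallest (2.27 mol N): C 1.999, H 5.988, N 1.000
Ratio ≈ 2:6:1, so the empirical formula is C2H6N

C2H6N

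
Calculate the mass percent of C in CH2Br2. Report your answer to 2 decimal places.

Molar mass = 1(12.01) + 2(1.008) + 2(79.90) = 173.826 g/mol
Mass of C per mole = 1 × 12.01 = 12.010 g
% C = 12.010 / 173.826 × 100 = 6.91%

6.91%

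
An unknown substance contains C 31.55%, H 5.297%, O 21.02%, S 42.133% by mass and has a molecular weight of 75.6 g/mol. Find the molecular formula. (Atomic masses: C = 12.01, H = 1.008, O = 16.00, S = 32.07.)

Assume 100 g: 31.55 g C, 5.297 g H, 21.02 g O, 42.133 g S.
Moles — C: 31.55 / 12.01 = 2.627 mol; H: 5.297 / 1.008 = 5.255 mol; O: 21.02 / 16.00 = 1.314 mol; S: 42.133 / 32.07 = 1.314 mol
Smallest is O at 1.314 mol; normalising gives C 2.000, H 4.000, O 1.000, S 1.000
≈ 2:4:1:1 → C2H4OS
Empirical-formula mass = 76.12 g/mol
n = 75.6 / 76.12 = 0.99 ≈ 1
Molecular formula = empirical formula = C2H4OS

C2H4OS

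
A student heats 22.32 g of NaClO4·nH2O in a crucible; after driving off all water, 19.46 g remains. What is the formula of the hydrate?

Mass of water lost = 22.32 − 19.46 = 2.86 g → 2.86 / 18.02 = 0.1587 mol H2O
Molar mass of NaClO4 = 122.44 g/mol → mol NaClO4 = 19.46 / 122.44 = 0.1589
n = 0.1587 / 0.1589 = 1.00 ≈ 1 → NaClO4·H2O

NaClO4·H2O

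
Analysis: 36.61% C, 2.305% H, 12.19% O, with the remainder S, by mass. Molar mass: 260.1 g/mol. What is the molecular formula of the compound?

C8H6O2S4

Assume 100 g: 36.61 g C, 2.305 g H, 12.19 g O, 48.895 g S.
n(C) = 36.61/12.01 = 3.048, n(H) = 2.305/1.008 = 2.287, n(O) = 12.19/16.00 = 0.7619, n(S) = 48.895/32.07 = 1.525
Smallest is O at 0.7619 mol; normalising gives C 4.001, H 3.001, O 1.000, S 2.001
≈ 4:3:1:2 → C4H3OS2
Empirical-formula mass = 131.20 g/mol
n = 260.1 / 131.20 = 1.98 ≈ 2
Molecular formula = (C4H3OS2)×2 = C8H6O2S4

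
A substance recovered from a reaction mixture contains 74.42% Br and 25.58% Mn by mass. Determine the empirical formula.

Br2Mn

Assume 100 g: 74.42 g Br, 25.58 g Mn.
Br: 74.42 g ÷ 79.90 g/mol = 0.9314 mol
Mn: 25.58 g ÷ 54.94 g/mol = 0.4656 mol
Divide by the smallest (0.4656 mol Mn): Br 2.000, Mn 1.000
Ratio ≈ 2:1, so the empirical formula is Br2Mn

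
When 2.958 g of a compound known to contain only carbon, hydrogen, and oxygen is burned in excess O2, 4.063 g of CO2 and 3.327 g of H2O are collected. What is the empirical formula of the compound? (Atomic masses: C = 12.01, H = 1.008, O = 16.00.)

CH4O

mol C = 4.063 / 44.01 = 0.09232; mass C = 0.09232 × 12.01 = 1.109 g
mol H = 2 × (3.327 / 18.02) = 0.3693; mass H = 0.3693 × 1.008 = 0.3722 g
mass O = 2.958 − (1.481) = 1.477 g → mol O = 0.09231
Divide by the smallest (0.09231 mol O): C 1.000, H 4.000, O 1.000
Ratio ≈ 1:4:1, so the empirical formula is CH4O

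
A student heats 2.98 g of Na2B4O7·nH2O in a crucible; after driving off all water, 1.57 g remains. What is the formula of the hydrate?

Mass of water lost = 2.98 − 1.57 = 1.41 g → 1.41 / 18.02 = 0.07825 mol H2O
Molar mass of Na2B4O7 = 201.22 g/mol → mol Na2B4O7 = 1.57 / 201.22 = 0.007802
n = 0.07825 / 0.007802 = 10.03 ≈ 10 → Na2B4O7·10H2O

Na2B4O7·10H2O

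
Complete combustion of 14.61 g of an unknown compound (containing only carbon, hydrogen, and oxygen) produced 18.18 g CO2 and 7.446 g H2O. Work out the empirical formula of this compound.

mol C = 18.18 / 44.01 = 0.4131; mass C = 0.4131 × 12.01 = 4.961 g
mol H = 2 × (7.446 / 18.02) = 0.8264; mass H = 0.8264 × 1.008 = 0.8330 g
mass O = 14.61 − (5.794) = 8.816 g → mol O = 0.5510
Smallest is C at 0.4131 mol; normalising gives C 1.000, H 2.001, O 1.334
Multiply by 3: C 3.00, H 6.00, O 4.00 → C3H6O4

C3H6O4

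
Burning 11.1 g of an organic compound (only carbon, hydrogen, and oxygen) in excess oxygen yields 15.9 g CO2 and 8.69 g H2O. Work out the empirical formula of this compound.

C3H8O3

mol C = 15.9 / 44.01 = 0.3613; mass C = 0.3613 × 12.01 = 4.339 g
mol H = 2 × (8.69 / 18.02) = 0.9645; mass H = 0.9645 × 1.008 = 0.9722 g
mass O = 11.1 − (5.311) = 5.789 g → mol O = 0.3618
Divide by the smallest (0.3613 mol C): C 1.000, H 2.670, O 1.001
Multiply by 3: C 3.00, H 8.01, O 3.00 → C3H8O3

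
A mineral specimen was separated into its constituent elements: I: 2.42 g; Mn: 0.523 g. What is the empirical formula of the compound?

I2Mn

n(I) = 2.42/126.90 = 0.01907, n(Mn) = 0.523/54.94 = 0.009519
Smallest is Mn at 0.009519 mol; normalising gives I 2.003, Mn 1.000
≈ 2:1 → I2Mn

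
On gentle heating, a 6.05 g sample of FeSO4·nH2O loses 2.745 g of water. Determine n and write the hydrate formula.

Mass of anhydrous FeSO4 = 6.05 − 2.745 = 3.305 g
mol H2O = 2.745 / 18.02 = 0.1523
Molar mass of FeSO4 = 151.92 g/mol → mol FeSO4 = 3.305 / 151.92 = 0.02175
n = 0.1523 / 0.02175 = 7.00 ≈ 7 → FeSO4·7H2O

FeSO4·7H2O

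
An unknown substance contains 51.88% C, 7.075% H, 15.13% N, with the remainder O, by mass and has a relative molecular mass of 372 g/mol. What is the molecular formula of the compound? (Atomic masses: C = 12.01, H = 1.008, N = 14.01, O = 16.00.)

Assume 100 g: 51.88 g C, 7.075 g H, 15.13 g N, 25.915 g O.
C: 51.88 g ÷ 12.01 g/mol = 4.32 mol
H: 7.075 g ÷ 1.008 g/mol = 7.019 mol
N: 15.13 g ÷ 14.01 g/mol = 1.08 mol
O: 25.915 g ÷ 16.00 g/mol = 1.62 mol
Ratios (÷ 1.08): C 4.000, H 6.499, N 1.000, O 1.500
Scaling by 2: C 8.00, H 13.00, N 2.00, O 3.00 → C8H13N2O3
Empirical-formula mass = 185.20 g/mol
n = 372 / 185.20 = 2.01 ≈ 2
Molecular formula = (C8H13N2O3)×2 = C16H26N4O6

C16H26N4O6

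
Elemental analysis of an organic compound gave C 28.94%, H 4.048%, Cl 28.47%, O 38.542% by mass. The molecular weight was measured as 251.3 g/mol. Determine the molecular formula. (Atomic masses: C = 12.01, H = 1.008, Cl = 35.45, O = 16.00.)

Assume 100 g: 28.94 g C, 4.048 g H, 28.47 g Cl, 38.542 g O.
C: 28.94 g ÷ 12.01 g/mol = 2.41 mol
H: 4.048 g ÷ 1.008 g/mol = 4.016 mol
Cl: 28.47 g ÷ 35.45 g/mol = 0.8031 mol
O: 38.542 g ÷ 16.00 g/mol = 2.409 mol
Divide by the smallest (0.8031 mol Cl): C 3.000, H 5.000, Cl 1.000, O 2.999
→ C3H5ClO3
Empirical-formula mass = 124.52 g/mol
n = 251.3 / 124.52 = 2.02 ≈ 2
Molecular formula = (C3H5ClO3)×2 = C6H10Cl2O6

C6H10Cl2O6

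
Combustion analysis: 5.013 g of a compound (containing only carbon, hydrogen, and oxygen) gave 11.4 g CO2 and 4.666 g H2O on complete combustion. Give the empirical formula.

C3H6O

mol C = 11.4 / 44.01 = 0.2590; mass C = 0.2590 × 12.01 = 3.111 g
mol H = 2 × (4.666 / 18.02) = 0.5179; mass H = 0.5179 × 1.008 = 0.5220 g
mass O = 5.013 − (3.633) = 1.380 g → mol O = 0.08625
Divide by the smallest (0.08625 mol O): C 3.003, H 6.004, O 1.000
→ C3H6O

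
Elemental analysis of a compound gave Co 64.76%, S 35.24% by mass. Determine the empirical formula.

CoS

Assume 100 g: 64.76 g Co, 35.24 g S.
n(Co) = 64.76/58.93 = 1.099, n(S) = 35.24/32.07 = 1.099
Ratios (÷ 1.099): Co 1.000, S 1.000
Ratio ≈ 1:1, so the empirical formula is CoS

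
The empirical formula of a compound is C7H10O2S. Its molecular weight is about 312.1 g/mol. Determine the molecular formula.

C14H20O4S2

Empirical-formula mass = 158.22 g/mol
n = 312.1 / 158.22 = 1.97 ≈ 2
Molecular formula = (C7H10O2S)2 = C14H20O4S2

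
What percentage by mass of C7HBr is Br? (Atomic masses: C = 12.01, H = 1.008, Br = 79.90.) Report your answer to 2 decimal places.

48.43%

Molar mass = 7(12.01) + 1(1.008) + 1(79.90) = 164.978 g/mol
Mass of Br per mole = 1 × 79.90 = 79.900 g
% Br = 79.900 / 164.978 × 100 = 48.43%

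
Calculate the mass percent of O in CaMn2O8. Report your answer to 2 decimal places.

46.05%

Molar mass = 1(40.08) + 2(54.94) + 8(16.00) = 277.960 g/mol
Mass of O per mole = 8 × 16.00 = 128.000 g
% O = 128.000 / 277.960 × 100 = 46.05%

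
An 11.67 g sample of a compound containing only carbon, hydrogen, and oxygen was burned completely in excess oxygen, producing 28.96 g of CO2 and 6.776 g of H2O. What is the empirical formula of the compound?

mol C = 28.96 / 44.01 = 0.6580; mass C = 0.6580 × 12.01 = 7.903 g
mol H = 2 × (6.776 / 18.02) = 0.7521; mass H = 0.7521 × 1.008 = 0.7581 g
mass O = 11.67 − (8.661) = 3.009 g → mol O = 0.1881
Ratios (÷ 0.1881): C 3.499, H 3.999, O 1.000
Scaling by 2: C 7.00, H 8.00, O 2.00 → C7H8O2

C7H8O2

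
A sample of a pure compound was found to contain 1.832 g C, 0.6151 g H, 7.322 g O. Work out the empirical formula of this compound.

n(C) = 1.832/12.01 = 0.1525, n(H) = 0.6151/1.008 = 0.6102, n(O) = 7.322/16.00 = 0.4576
Ratios (÷ 0.1525): C 1.000, H 4.000, O 3.000
≈ 1:4:3 → CH4O3

CH4O3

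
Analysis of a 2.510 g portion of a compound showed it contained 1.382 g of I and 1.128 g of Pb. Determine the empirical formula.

I: 1.382 g ÷ 126.90 g/mol = 0.01089 mol
Pb: 1.128 g ÷ 207.2 g/mol = 0.005444 mol
Smallest is Pb at 0.005444 mol; normalising gives I 2.000, Pb 1.000
≈ 2:1 → I2Pb

I2Pb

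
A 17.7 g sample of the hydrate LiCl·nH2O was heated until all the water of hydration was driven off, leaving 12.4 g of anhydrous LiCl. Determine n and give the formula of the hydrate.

Mass of water lost = 17.7 − 12.4 = 5.3 g → 5.3 / 18.02 = 0.2941 mol H2O
Molar mass of LiCl = 42.39 g/mol → mol LiCl = 12.4 / 42.39 = 0.2925
n = 0.2941 / 0.2925 = 1.01 ≈ 1 → LiCl·H2O

LiCl·H2O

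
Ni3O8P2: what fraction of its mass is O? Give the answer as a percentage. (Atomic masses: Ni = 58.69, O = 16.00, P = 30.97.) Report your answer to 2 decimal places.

34.97%

Molar mass = 3(58.69) + 8(16.00) + 2(30.97) = 366.010 g/mol
Mass of O per mole = 8 × 16.00 = 128.000 g
% O = 128.000 / 366.010 × 100 = 34.97%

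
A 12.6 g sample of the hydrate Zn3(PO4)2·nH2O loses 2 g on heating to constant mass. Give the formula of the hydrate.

Mass of anhydrous Zn3(PO4)2 = 12.6 − 2 = 10.6 g
mol H2O = 2 / 18.02 = 0.111
Molar mass of Zn3(PO4)2 = 386.08 g/mol → mol Zn3(PO4)2 = 10.6 / 386.08 = 0.02746
n = 0.111 / 0.02746 = 4.04 ≈ 4 → Zn3(PO4)2·4H2O

Zn3(PO4)2·4H2O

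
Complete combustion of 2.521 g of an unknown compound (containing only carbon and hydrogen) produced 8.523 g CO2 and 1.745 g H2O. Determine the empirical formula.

mol C = 8.523 / 44.01 = 0.1937; mass C = 0.1937 × 12.01 = 2.326 g
mol H = 2 × (1.745 / 18.02) = 0.1937; mass H = 0.1937 × 1.008 = 0.1952 g
Ratios (÷ 0.1937): C 1.000, H 1.000
≈ 1:1 → CH

CH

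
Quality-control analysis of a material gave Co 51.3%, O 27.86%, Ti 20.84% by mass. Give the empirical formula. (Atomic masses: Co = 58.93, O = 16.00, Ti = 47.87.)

Assume 100 g: 51.3 g Co, 27.86 g O, 20.84 g Ti.
Moles — Co: 51.3 / 58.93 = 0.8705 mol; O: 27.86 / 16.00 = 1.741 mol; Ti: 20.84 / 47.87 = 0.4353 mol
Smallest is Ti at 0.4353 mol; normalising gives Co 2.000, O 4.000, Ti 1.000
Ratio ≈ 2:4:1, so the empirical formula is Co2O4Ti

Co2O4Ti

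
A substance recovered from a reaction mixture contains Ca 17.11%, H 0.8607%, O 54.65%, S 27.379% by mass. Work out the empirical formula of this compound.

Assume 100 g: 17.11 g Ca, 0.8607 g H, 54.65 g O, 27.379 g S.
Moles — Ca: 17.11 / 40.08 = 0.4269 mol; H: 0.8607 / 1.008 = 0.8539 mol; O: 54.65 / 16.00 = 3.416 mol; S: 27.379 / 32.07 = 0.8537 mol
Ratios (÷ 0.4269): Ca 1.000, H 2.000, O 8.001, S 2.000
Ratio ≈ 1:2:8:2, so the empirical formula is CaH2O8S2

CaH2O8S2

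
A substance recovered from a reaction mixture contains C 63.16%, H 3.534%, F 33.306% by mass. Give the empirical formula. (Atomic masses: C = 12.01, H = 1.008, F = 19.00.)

C3H2F

Assume 100 g: 63.16 g C, 3.534 g H, 33.306 g F.
Moles — C: 63.16 / 12.01 = 5.259 mol; H: 3.534 / 1.008 = 3.506 mol; F: 33.306 / 19.00 = 1.753 mol
Divide by the smallest (1.753 mol F): C 3.000, H 2.000, F 1.000
→ C3H2F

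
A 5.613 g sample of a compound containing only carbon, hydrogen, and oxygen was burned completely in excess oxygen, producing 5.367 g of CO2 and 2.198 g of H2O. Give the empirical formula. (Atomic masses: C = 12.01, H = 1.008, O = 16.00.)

CH2O2

mol C = 5.367 / 44.01 = 0.1219; mass C = 0.1219 × 12.01 = 1.465 g
mol H = 2 × (2.198 / 18.02) = 0.2440; mass H = 0.2440 × 1.008 = 0.2459 g
mass O = 5.613 − (1.711) = 3.902 g → mol O = 0.2439
Smallest is C at 0.1219 mol; normalising gives C 1.000, H 2.000, O 2.000
≈ 1:2:2 → CH2O2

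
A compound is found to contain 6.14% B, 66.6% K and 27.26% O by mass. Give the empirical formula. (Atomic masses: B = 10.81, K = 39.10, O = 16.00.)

Assume 100 g: 6.14 g B, 66.6 g K, 27.26 g O.
n(B) = 6.14/10.81 = 0.568, n(K) = 66.6/39.10 = 1.703, n(O) = 27.26/16.00 = 1.704
Ratios (÷ 0.568): B 1.000, K 2.999, O 3.000
≈ 1:3:3 → BK3O3

BK3O3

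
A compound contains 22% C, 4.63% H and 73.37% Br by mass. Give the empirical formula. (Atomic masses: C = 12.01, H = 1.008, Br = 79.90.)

Assume 100 g: 22 g C, 4.63 g H, 73.37 g Br.
Moles — C: 22 / 12.01 = 1.832 mol; H: 4.63 / 1.008 = 4.593 mol; Br: 73.37 / 79.90 = 0.9183 mol
Divide by the smallest (0.9183 mol Br): C 1.995, H 5.002, Br 1.000
Ratio ≈ 2:5:1, so the empirical formula is C2H5Br

C2H5Br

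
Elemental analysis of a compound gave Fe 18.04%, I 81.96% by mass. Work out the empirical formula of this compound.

FeI2

Assume 100 g: 18.04 g Fe, 81.96 g I.
Moles — Fe: 18.04 / 55.85 = 0.323 mol; I: 81.96 / 126.90 = 0.6459 mol
Smallest is Fe at 0.323 mol; normalising gives Fe 1.000, I 2.000
→ FeI2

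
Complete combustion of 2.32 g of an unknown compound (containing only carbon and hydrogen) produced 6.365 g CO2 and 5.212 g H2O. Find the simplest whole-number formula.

mol C = 6.365 / 44.01 = 0.1446; mass C = 0.1446 × 12.01 = 1.737 g
mol H = 2 × (5.212 / 18.02) = 0.5785; mass H = 0.5785 × 1.008 = 0.5831 g
Smallest is C at 0.1446 mol; normalising gives C 1.000, H 4.000
≈ 1:4 → CH4

CH4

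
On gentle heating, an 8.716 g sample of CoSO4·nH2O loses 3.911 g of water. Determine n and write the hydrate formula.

Mass of anhydrous CoSO4 = 8.716 − 3.911 = 4.805 g
mol H2O = 3.911 / 18.02 = 0.217
Molar mass of CoSO4 = 155.00 g/mol → mol CoSO4 = 4.805 / 155.00 = 0.031
n = 0.217 / 0.031 = 7.00 ≈ 7 → CoSO4·7H2O

CoSO4·7H2O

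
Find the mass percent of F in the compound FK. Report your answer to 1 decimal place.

32.7%

Molar mass = 1(19.00) + 1(39.10) = 58.100 g/mol
Mass of F per mole = 1 × 19.00 = 19.000 g
% F = 19.000 / 58.100 × 100 = 32.7%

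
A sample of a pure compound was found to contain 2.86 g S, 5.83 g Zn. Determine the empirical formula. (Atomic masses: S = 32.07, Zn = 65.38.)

n(S) = 2.86/32.07 = 0.08918, n(Zn) = 5.83/65.38 = 0.08917
Ratios (÷ 0.08917): S 1.000, Zn 1.000
≈ 1:1 → SZn

SZn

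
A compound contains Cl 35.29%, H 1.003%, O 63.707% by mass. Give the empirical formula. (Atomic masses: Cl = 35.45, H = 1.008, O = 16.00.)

ClHO4

Assume 100 g: 35.29 g Cl, 1.003 g H, 63.707 g O.
Cl: 35.29 g ÷ 35.45 g/mol = 0.9955 mol
H: 1.003 g ÷ 1.008 g/mol = 0.995 mol
O: 63.707 g ÷ 16.00 g/mol = 3.982 mol
Divide by the smallest (0.995 mol H): Cl 1.000, H 1.000, O 4.002
≈ 1:1:4 → ClHO4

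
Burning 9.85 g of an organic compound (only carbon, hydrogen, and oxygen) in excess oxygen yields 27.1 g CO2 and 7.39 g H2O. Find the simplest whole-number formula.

mol C = 27.1 / 44.01 = 0.6158; mass C = 0.6158 × 12.01 = 7.395 g
mol H = 2 × (7.39 / 18.02) = 0.8202; mass H = 0.8202 × 1.008 = 0.8268 g
mass O = 9.85 − (8.222) = 1.628 g → mol O = 0.1017
Divide by the smallest (0.1017 mol O): C 6.052, H 8.062, O 1.000
Ratio ≈ 6:8:1, so the empirical formula is C6H8O

C6H8O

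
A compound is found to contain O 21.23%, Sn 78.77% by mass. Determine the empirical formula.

Assume 100 g: 21.23 g O, 78.77 g Sn.
O: 21.23 g ÷ 16.00 g/mol = 1.327 mol
Sn: 78.77 g ÷ 118.71 g/mol = 0.6635 mol
Ratios (÷ 0.6635): O 2.000, Sn 1.000
→ O2Sn

O2Sn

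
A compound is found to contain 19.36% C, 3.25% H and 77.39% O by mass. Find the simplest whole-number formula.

Assume 100 g: 19.36 g C, 3.25 g H, 77.39 g O.
n(C) = 19.36/12.01 = 1.612, n(H) = 3.25/1.008 = 3.224, n(O) = 77.39/16.00 = 4.837
Ratios (÷ 1.612): C 1.000, H 2.000, O 3.001
Ratio ≈ 1:2:3, so the empirical formula is CH2O3

CH2O3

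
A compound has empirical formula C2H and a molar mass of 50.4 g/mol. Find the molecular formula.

C4H2

Empirical-formula mass = 25.03 g/mol
n = 50.4 / 25.03 = 2.01 ≈ 2
Molecular formula = (C2H)2 = C4H2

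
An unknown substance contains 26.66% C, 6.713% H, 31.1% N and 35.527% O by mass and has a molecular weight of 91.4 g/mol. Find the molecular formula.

Assume 100 g: 26.66 g C, 6.713 g H, 31.1 g N, 35.527 g O.
Moles — C: 26.66 / 12.01 = 2.22 mol; H: 6.713 / 1.008 = 6.66 mol; N: 31.1 / 14.01 = 2.22 mol; O: 35.527 / 16.00 = 2.22 mol
Divide by the smallest (2.22 mol C): C 1.000, H 3.000, N 1.000, O 1.000
→ CH3NO
Empirical-formula mass = 45.04 g/mol
n = 91.4 / 45.04 = 2.03 ≈ 2
Molecular formula = (CH3NO)×2 = C2H6N2O2

C2H6N2O2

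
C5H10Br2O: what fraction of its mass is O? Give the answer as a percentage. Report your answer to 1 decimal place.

Molar mass = 5(12.01) + 10(1.008) + 2(79.90) + 1(16.00) = 245.930 g/mol
Mass of O per mole = 1 × 16.00 = 16.000 g
% O = 16.000 / 245.930 × 100 = 6.5%

6.5%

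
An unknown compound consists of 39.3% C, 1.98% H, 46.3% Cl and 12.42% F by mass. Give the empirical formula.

Assume 100 g: 39.3 g C, 1.98 g H, 46.3 g Cl, 12.42 g F.
n(C) = 39.3/12.01 = 3.272, n(H) = 1.98/1.008 = 1.964, n(Cl) = 46.3/35.45 = 1.306, n(F) = 12.42/19.00 = 0.6537
Ratios (÷ 0.6537): C 5.006, H 3.005, Cl 1.998, F 1.000
Ratio ≈ 5:3:2:1, so the empirical formula is C5H3Cl2F

C5H3Cl2F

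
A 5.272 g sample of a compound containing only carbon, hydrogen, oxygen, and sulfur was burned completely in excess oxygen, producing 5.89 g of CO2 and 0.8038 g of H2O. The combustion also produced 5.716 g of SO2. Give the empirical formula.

mol C = 5.89 / 44.01 = 0.1338; mass C = 0.1338 × 12.01 = 1.607 g
mol H = 2 × (0.8038 / 18.02) = 0.08921; mass H = 0.08921 × 1.008 = 0.08993 g
mol S = 5.716 / 64.07 = 0.08921; mass S = 2.861 g
mass O = 5.272 − (4.558) = 0.7136 g → mol O = 0.04460
Smallest is O at 0.0446 mol; normalising gives C 3.001, H 2.000, O 1.000, S 2.000
→ C3H2OS2

C3H2OS2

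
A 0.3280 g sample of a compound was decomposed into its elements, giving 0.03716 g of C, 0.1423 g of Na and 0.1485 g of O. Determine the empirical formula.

C: 0.03716 g ÷ 12.01 g/mol = 0.003094 mol
Na: 0.1423 g ÷ 22.99 g/mol = 0.00619 mol
O: 0.1485 g ÷ 16.00 g/mol = 0.009281 mol
Smallest is C at 0.003094 mol; normalising gives C 1.000, Na 2.000, O 3.000
→ CNa2O3

CNa2O3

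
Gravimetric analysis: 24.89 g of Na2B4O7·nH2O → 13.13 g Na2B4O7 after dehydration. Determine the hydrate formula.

Na2B4O7·10H2O

Mass of water lost = 24.89 − 13.13 = 11.76 g → 11.76 / 18.02 = 0.6526 mol H2O
Molar mass of Na2B4O7 = 201.22 g/mol → mol Na2B4O7 = 13.13 / 201.22 = 0.06525
n = 0.6526 / 0.06525 = 10.00 ≈ 10 → Na2B4O7·10H2O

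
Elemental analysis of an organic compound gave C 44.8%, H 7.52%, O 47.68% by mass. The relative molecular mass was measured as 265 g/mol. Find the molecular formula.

Assume 100 g: 44.8 g C, 7.52 g H, 47.68 g O.
C: 44.8 g ÷ 12.01 g/mol = 3.73 mol
H: 7.52 g ÷ 1.008 g/mol = 7.46 mol
O: 47.68 g ÷ 16.00 g/mol = 2.98 mol
Smallest is O at 2.98 mol; normalising gives C 1.252, H 2.503, O 1.000
Multiply by 4: C 5.01, H 10.01, O 4.00 → C5H10O4
Empirical-formula mass = 134.13 g/mol
n = 265 / 134.13 = 1.98 ≈ 2
Molecular formula = (C5H10O4)×2 = C10H20O8

C10H20O8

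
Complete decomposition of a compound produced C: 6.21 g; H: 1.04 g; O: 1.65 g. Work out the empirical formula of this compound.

Moles — C: 6.21 / 12.01 = 0.5171 mol; H: 1.04 / 1.008 = 1.032 mol; O: 1.65 / 16.00 = 0.1031 mol
Ratios (÷ 0.1031): C 5.014, H 10.005, O 1.000
≈ 5:10:1 → C5H10O

C5H10O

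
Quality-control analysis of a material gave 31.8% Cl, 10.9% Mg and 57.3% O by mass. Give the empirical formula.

Cl2MgO8

Assume 100 g: 31.8 g Cl, 10.9 g Mg, 57.3 g O.
Cl: 31.8 g ÷ 35.45 g/mol = 0.897 mol
Mg: 10.9 g ÷ 24.31 g/mol = 0.4484 mol
O: 57.3 g ÷ 16.00 g/mol = 3.581 mol
Divide by the smallest (0.4484 mol Mg): Cl 2.001, Mg 1.000, O 7.987
Ratio ≈ 2:1:8, so the empirical formula is Cl2MgO8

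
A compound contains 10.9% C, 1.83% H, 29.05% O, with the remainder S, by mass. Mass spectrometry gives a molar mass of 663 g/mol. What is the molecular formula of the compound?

C6H12O12S12

Assume 100 g: 10.9 g C, 1.83 g H, 29.05 g O, 58.22 g S.
n(C) = 10.9/12.01 = 0.9076, n(H) = 1.83/1.008 = 1.815, n(O) = 29.05/16.00 = 1.816, n(S) = 58.22/32.07 = 1.815
Smallest is C at 0.9076 mol; normalising gives C 1.000, H 2.000, O 2.001, S 2.000
Ratio ≈ 1:2:2:2, so the empirical formula is CH2O2S2
Empirical-formula mass = 110.17 g/mol
n = 663 / 110.17 = 6.02 ≈ 6
Molecular formula = (CH2O2S2)×6 = C6H12O12S12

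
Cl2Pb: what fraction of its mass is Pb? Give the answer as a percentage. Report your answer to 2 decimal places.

Molar mass = 2(35.45) + 1(207.2) = 278.100 g/mol
Mass of Pb per mole = 1 × 207.2 = 207.200 g
% Pb = 207.200 / 278.100 × 100 = 74.51%

74.51%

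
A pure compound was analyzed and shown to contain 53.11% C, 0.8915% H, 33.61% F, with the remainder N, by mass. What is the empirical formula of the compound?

C5HF2N

Assume 100 g: 53.11 g C, 0.8915 g H, 33.61 g F, 12.389 g N.
C: 53.11 g ÷ 12.01 g/mol = 4.422 mol
H: 0.8915 g ÷ 1.008 g/mol = 0.8844 mol
F: 33.61 g ÷ 19.00 g/mol = 1.769 mol
N: 12.389 g ÷ 14.01 g/mol = 0.8843 mol
Divide by the smallest (0.8843 mol N): C 5.001, H 1.000, F 2.000, N 1.000
Ratio ≈ 5:1:2:1, so the empirical formula is C5HF2N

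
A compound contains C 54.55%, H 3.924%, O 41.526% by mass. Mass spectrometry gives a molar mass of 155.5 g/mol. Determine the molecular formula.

Assume 100 g: 54.55 g C, 3.924 g H, 41.526 g O.
n(C) = 54.55/12.01 = 4.542, n(H) = 3.924/1.008 = 3.893, n(O) = 41.526/16.00 = 2.595
Smallest is O at 2.595 mol; normalising gives C 1.750, H 1.500, O 1.000
Scaling by 4: C 7.00, H 6.00, O 4.00 → C7H6O4
Empirical-formula mass = 154.12 g/mol
n = 155.5 / 154.12 = 1.01 ≈ 1
Molecular formula = empirical formula = C7H6O4

C7H6O4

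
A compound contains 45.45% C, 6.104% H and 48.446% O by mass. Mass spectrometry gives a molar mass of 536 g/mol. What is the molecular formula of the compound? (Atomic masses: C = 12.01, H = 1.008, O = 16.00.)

Assume 100 g: 45.45 g C, 6.104 g H, 48.446 g O.
n(C) = 45.45/12.01 = 3.784, n(H) = 6.104/1.008 = 6.056, n(O) = 48.446/16.00 = 3.028
Smallest is O at 3.028 mol; normalising gives C 1.250, H 2.000, O 1.000
Multiply by 4: C 5.00, H 8.00, O 4.00 → C5H8O4
Empirical-formula mass = 132.11 g/mol
n = 536 / 132.11 = 4.06 ≈ 4
Molecular formula = (C5H8O4)×4 = C20H32O16

C20H32O16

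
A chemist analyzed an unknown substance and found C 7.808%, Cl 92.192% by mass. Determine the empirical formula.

CCl4

Assume 100 g: 7.808 g C, 92.192 g Cl.
Moles — C: 7.808 / 12.01 = 0.6501 mol; Cl: 92.192 / 35.45 = 2.601 mol
Ratios (÷ 0.6501): C 1.000, Cl 4.000
→ CCl4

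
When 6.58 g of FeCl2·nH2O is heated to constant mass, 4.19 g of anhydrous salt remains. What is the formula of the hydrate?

Mass of water lost = 6.58 − 4.19 = 2.39 g → 2.39 / 18.02 = 0.1326 mol H2O
Molar mass of FeCl2 = 126.75 g/mol → mol FeCl2 = 4.19 / 126.75 = 0.03306
n = 0.1326 / 0.03306 = 4.01 ≈ 4 → FeCl2·4H2O

FeCl2·4H2O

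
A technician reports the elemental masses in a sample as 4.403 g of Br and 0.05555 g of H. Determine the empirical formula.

BrH

Br: 4.403 g ÷ 79.90 g/mol = 0.05511 mol
H: 0.05555 g ÷ 1.008 g/mol = 0.05511 mol
Divide by the smallest (0.05511 mol Br): Br 1.000, H 1.000
Ratio ≈ 1:1, so the empirical formula is BrH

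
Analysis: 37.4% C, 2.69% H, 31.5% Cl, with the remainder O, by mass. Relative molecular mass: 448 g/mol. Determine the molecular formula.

Assume 100 g: 37.4 g C, 2.69 g H, 31.5 g Cl, 28.41 g O.
Moles — C: 37.4 / 12.01 = 3.114 mol; H: 2.69 / 1.008 = 2.669 mol; Cl: 31.5 / 35.45 = 0.8886 mol; O: 28.41 / 16.00 = 1.776 mol
Ratios (÷ 0.8886): C 3.505, H 3.003, Cl 1.000, O 1.998
Multiply by 2: C 7.01, H 6.01, Cl 2.00, O 4.00 → C7H6Cl2O4
Empirical-formula mass = 225.02 g/mol
n = 448 / 225.02 = 1.99 ≈ 2
Molecular formula = (C7H6Cl2O4)×2 = C14H12Cl4O8

C14H12Cl4O8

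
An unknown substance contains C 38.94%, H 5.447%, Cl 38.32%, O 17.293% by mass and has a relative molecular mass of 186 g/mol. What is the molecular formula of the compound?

Assume 100 g: 38.94 g C, 5.447 g H, 38.32 g Cl, 17.293 g O.
C: 38.94 g ÷ 12.01 g/mol = 3.242 mol
H: 5.447 g ÷ 1.008 g/mol = 5.404 mol
Cl: 38.32 g ÷ 35.45 g/mol = 1.081 mol
O: 17.293 g ÷ 16.00 g/mol = 1.081 mol
Ratios (÷ 1.081): C 3.000, H 5.000, Cl 1.000, O 1.000
→ C3H5ClO
Empirical-formula mass = 92.52 g/mol
n = 186 / 92.52 = 2.01 ≈ 2
Molecular formula = (C3H5ClO)×2 = C6H10Cl2O2

C6H10Cl2O2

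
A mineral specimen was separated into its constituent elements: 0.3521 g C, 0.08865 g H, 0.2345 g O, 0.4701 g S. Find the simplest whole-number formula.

n(C) = 0.3521/12.01 = 0.02932, n(H) = 0.08865/1.008 = 0.08795, n(O) = 0.2345/16.00 = 0.01466, n(S) = 0.4701/32.07 = 0.01466
Ratios (÷ 0.01466): C 2.000, H 6.001, O 1.000, S 1.000
→ C2H6OS

C2H6OS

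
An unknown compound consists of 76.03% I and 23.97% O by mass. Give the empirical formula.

Assume 100 g: 76.03 g I, 23.97 g O.
n(I) = 76.03/126.90 = 0.5991, n(O) = 23.97/16.00 = 1.498
Smallest is I at 0.5991 mol; normalising gives I 1.000, O 2.500
Scaling by 2: I 2.00, O 5.00 → I2O5

I2O5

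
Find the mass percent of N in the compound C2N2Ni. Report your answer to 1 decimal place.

25.3%

Molar mass = 2(12.01) + 2(14.01) + 1(58.69) = 110.730 g/mol
Mass of N per mole = 2 × 14.01 = 28.020 g
% N = 28.020 / 110.730 × 100 = 25.3%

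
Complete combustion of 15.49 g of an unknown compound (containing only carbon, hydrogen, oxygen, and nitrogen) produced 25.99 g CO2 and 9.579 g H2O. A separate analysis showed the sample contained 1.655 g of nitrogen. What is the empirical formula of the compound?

mol C = 25.99 / 44.01 = 0.5905; mass C = 0.5905 × 12.01 = 7.092 g
mol H = 2 × (9.579 / 18.02) = 1.063; mass H = 1.063 × 1.008 = 1.072 g
mol N = 1.655 / 14.01 = 0.1181
mass O = 15.49 − (9.819) = 5.671 g → mol O = 0.3544
Smallest is N at 0.1181 mol; normalising gives C 4.999, H 9.000, N 1.000, O 3.000
≈ 5:9:1:3 → C5H9NO3

C5H9NO3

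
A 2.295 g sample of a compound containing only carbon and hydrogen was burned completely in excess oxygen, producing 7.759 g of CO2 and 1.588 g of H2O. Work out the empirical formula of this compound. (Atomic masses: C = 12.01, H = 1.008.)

mol C = 7.759 / 44.01 = 0.1763; mass C = 0.1763 × 12.01 = 2.117 g
mol H = 2 × (1.588 / 18.02) = 0.1762; mass H = 0.1762 × 1.008 = 0.1777 g
Divide by the smallest (0.1762 mol H): C 1.000, H 1.000
≈ 1:1 → CH

CH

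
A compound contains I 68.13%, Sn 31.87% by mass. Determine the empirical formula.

Assume 100 g: 68.13 g I, 31.87 g Sn.
n(I) = 68.13/126.90 = 0.5369, n(Sn) = 31.87/118.71 = 0.2685
Divide by the smallest (0.2685 mol Sn): I 2.000, Sn 1.000
→ I2Sn

I2Sn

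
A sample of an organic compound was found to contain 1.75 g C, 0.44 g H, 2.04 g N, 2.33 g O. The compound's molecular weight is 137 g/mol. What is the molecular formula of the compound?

C3H9N3O3

Moles — C: 1.75 / 12.01 = 0.1457 mol; H: 0.44 / 1.008 = 0.4365 mol; N: 2.04 / 14.01 = 0.1456 mol; O: 2.33 / 16.00 = 0.1456 mol
Ratios (÷ 0.1456): C 1.001, H 2.998, N 1.000, O 1.000
≈ 1:3:1:1 → CH3NO
Empirical-formula mass = 45.04 g/mol
n = 137 / 45.04 = 3.04 ≈ 3
Molecular formula = (CH3NO)×3 = C3H9N3O3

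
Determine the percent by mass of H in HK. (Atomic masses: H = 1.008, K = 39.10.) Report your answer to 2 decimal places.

Molar mass = 1(1.008) + 1(39.10) = 40.108 g/mol
Mass of H per mole = 1 × 1.008 = 1.008 g
% H = 1.008 / 40.108 × 100 = 2.51%

2.51%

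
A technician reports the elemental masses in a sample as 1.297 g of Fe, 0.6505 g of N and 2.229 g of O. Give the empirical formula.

Moles — Fe: 1.297 / 55.85 = 0.02322 mol; N: 0.6505 / 14.01 = 0.04643 mol; O: 2.229 / 16.00 = 0.1393 mol
Divide by the smallest (0.02322 mol Fe): Fe 1.000, N 1.999, O 5.999
Ratio ≈ 1:2:6, so the empirical formula is FeN2O6

FeN2O6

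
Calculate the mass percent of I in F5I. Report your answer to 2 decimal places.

57.19%

Molar mass = 5(19.00) + 1(126.90) = 221.900 g/mol
Mass of I per mole = 1 × 126.90 = 126.900 g
% I = 126.900 / 221.900 × 100 = 57.19%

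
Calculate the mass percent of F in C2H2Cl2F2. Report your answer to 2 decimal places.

Molar mass = 2(12.01) + 2(1.008) + 2(35.45) + 2(19.00) = 134.936 g/mol
Mass of F per mole = 2 × 19.00 = 38.000 g
% F = 38.000 / 134.936 × 100 = 28.16%

28.16%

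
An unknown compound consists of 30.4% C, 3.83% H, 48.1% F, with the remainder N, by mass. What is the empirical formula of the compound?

C2H3F2N

Assume 100 g: 30.4 g C, 3.83 g H, 48.1 g F, 17.67 g N.
n(C) = 30.4/12.01 = 2.531, n(H) = 3.83/1.008 = 3.8, n(F) = 48.1/19.00 = 2.532, n(N) = 17.67/14.01 = 1.261
Ratios (÷ 1.261): C 2.007, H 3.013, F 2.007, N 1.000
Ratio ≈ 2:3:2:1, so the empirical formula is C2H3F2N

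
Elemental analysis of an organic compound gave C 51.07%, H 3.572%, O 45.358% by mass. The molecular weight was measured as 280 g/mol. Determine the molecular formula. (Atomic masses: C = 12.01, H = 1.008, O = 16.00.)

Assume 100 g: 51.07 g C, 3.572 g H, 45.358 g O.
C: 51.07 g ÷ 12.01 g/mol = 4.252 mol
H: 3.572 g ÷ 1.008 g/mol = 3.544 mol
O: 45.358 g ÷ 16.00 g/mol = 2.835 mol
Divide by the smallest (2.835 mol O): C 1.500, H 1.250, O 1.000
Multiply by 4: C 6.00, H 5.00, O 4.00 → C6H5O4
Empirical-formula mass = 141.10 g/mol
n = 280 / 141.10 = 1.98 ≈ 2
Molecular formula = (C6H5O4)×2 = C12H10O8

C12H10O8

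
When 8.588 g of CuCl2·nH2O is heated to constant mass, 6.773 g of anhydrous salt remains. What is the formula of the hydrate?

Mass of water lost = 8.588 − 6.773 = 1.815 g → 1.815 / 18.02 = 0.1007 mol H2O
Molar mass of CuCl2 = 134.45 g/mol → mol CuCl2 = 6.773 / 134.45 = 0.05038
n = 0.1007 / 0.05038 = 2.00 ≈ 2 → CuCl2·2H2O

CuCl2·2H2O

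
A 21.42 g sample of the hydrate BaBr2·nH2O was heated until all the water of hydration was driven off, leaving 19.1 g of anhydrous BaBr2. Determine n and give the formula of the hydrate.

Mass of water lost = 21.42 − 19.1 = 2.32 g → 2.32 / 18.02 = 0.1287 mol H2O
Molar mass of BaBr2 = 297.13 g/mol → mol BaBr2 = 19.1 / 297.13 = 0.06428
n = 0.1287 / 0.06428 = 2.00 ≈ 2 → BaBr2·2H2O

BaBr2·2H2O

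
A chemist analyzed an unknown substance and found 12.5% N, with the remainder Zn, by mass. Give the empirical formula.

N2Zn3

Assume 100 g: 12.5 g N, 87.5 g Zn.
Moles — N: 12.5 / 14.01 = 0.8922 mol; Zn: 87.5 / 65.38 = 1.338 mol
Ratios (÷ 0.8922): N 1.000, Zn 1.500
Multiply by 2: N 2.00, Zn 3.00 → N2Zn3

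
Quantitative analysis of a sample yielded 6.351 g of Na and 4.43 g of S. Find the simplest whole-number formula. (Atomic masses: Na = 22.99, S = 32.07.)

n(Na) = 6.351/22.99 = 0.2763, n(S) = 4.43/32.07 = 0.1381
Smallest is S at 0.1381 mol; normalising gives Na 2.000, S 1.000
→ Na2S

Na2S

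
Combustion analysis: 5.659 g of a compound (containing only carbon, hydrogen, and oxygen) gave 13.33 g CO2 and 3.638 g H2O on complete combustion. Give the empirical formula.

C3H4O

mol C = 13.33 / 44.01 = 0.3029; mass C = 0.3029 × 12.01 = 3.638 g
mol H = 2 × (3.638 / 18.02) = 0.4038; mass H = 0.4038 × 1.008 = 0.4070 g
mass O = 5.659 − (4.045) = 1.614 g → mol O = 0.1009
Smallest is O at 0.1009 mol; normalising gives C 3.002, H 4.002, O 1.000
→ C3H4O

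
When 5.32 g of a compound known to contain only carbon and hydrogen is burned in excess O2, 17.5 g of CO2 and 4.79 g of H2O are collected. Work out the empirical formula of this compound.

mol C = 17.5 / 44.01 = 0.3976; mass C = 0.3976 × 12.01 = 4.776 g
mol H = 2 × (4.79 / 18.02) = 0.5316; mass H = 0.5316 × 1.008 = 0.5359 g
Ratios (÷ 0.3976): C 1.000, H 1.337
×3: C 3.00, H 4.01 → C3H4

C3H4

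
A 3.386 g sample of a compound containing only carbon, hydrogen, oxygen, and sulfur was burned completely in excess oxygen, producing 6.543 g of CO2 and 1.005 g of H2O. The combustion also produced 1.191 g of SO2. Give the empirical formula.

mol C = 6.543 / 44.01 = 0.1487; mass C = 0.1487 × 12.01 = 1.786 g
mol H = 2 × (1.005 / 18.02) = 0.1115; mass H = 0.1115 × 1.008 = 0.1124 g
mol S = 1.191 / 64.07 = 0.01859; mass S = 0.5962 g
mass O = 3.386 − (2.494) = 0.8919 g → mol O = 0.05574
Smallest is S at 0.01859 mol; normalising gives C 7.998, H 6.000, O 2.999, S 1.000
Ratio ≈ 8:6:3:1, so the empirical formula is C8H6O3S

C8H6O3S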